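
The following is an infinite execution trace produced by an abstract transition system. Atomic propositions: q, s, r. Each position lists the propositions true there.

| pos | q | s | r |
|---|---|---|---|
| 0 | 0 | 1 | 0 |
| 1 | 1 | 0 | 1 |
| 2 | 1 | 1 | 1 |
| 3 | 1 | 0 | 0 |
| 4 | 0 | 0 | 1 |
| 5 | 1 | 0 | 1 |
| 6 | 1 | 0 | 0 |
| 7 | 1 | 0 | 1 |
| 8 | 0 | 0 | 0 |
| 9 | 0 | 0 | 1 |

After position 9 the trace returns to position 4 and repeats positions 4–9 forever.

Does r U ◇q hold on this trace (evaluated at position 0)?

Yes

Walking from position 0: ◇q first holds at position 0, and r holds at every earlier position along the way, so r U ◇q holds.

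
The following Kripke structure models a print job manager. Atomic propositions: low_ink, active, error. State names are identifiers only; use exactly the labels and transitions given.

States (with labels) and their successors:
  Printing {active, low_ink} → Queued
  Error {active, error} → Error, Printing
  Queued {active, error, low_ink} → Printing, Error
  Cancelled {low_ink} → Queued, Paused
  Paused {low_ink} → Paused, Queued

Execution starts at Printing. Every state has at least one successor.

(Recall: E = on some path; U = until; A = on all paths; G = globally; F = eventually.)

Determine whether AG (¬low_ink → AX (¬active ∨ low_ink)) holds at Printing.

States satisfying ¬low_ink → AX (¬active ∨ low_ink): {Printing, Queued, Cancelled, Paused}.
States satisfying AG (¬low_ink → AX (¬active ∨ low_ink)): ∅.
Error is reachable from Printing and violates ¬low_ink → AX (¬active ∨ low_ink), so AG fails at Printing.
Printing ∉ Sat(AG (¬low_ink → AX (¬active ∨ low_ink))).

No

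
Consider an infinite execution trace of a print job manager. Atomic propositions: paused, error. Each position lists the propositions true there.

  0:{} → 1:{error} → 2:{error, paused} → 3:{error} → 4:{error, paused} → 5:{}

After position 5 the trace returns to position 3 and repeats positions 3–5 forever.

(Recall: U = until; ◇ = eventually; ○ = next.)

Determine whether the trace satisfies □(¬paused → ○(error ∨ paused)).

¬paused → ○(error ∨ paused) holds at every position 0..5, and those are all positions ever visited, so □(¬paused → ○(error ∨ paused)) holds.
Positions where ¬paused holds: 0, 1, 3, 5.
Check ○(error ∨ paused) at each: 0→ok, 1→ok, 3→ok, 5→ok.

Satisfied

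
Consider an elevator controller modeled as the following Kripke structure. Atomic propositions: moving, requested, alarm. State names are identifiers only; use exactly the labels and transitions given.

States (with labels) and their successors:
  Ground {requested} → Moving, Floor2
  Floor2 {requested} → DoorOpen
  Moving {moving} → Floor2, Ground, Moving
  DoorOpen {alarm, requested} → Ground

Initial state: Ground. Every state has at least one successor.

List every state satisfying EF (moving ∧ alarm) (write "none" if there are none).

none

States satisfying moving ∧ alarm: ∅.
States satisfying EF (moving ∧ alarm): ∅.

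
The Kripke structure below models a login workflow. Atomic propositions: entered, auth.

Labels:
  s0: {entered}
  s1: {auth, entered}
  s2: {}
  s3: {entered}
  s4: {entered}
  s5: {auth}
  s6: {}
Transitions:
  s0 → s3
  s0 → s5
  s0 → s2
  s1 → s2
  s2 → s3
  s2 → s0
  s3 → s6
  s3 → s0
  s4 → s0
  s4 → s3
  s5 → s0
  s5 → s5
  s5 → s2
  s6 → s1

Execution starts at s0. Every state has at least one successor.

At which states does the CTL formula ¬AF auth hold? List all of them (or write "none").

States satisfying auth: {s1, s5}.
States satisfying AF auth: {s1, s5, s6}.
States satisfying ¬AF auth: {s0, s2, s3, s4}.

{s0, s2, s3, s4}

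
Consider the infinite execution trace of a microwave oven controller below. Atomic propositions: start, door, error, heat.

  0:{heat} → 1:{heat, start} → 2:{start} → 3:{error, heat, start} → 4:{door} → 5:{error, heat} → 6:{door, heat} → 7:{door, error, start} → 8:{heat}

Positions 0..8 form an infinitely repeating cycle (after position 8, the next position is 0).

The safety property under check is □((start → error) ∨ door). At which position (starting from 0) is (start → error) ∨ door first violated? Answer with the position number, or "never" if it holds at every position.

1

Check (start → error) ∨ door at each position in order: 0 ✓.
At position 1 the labels are {heat, start}, so (start → error) ∨ door is false there. This is the first violation.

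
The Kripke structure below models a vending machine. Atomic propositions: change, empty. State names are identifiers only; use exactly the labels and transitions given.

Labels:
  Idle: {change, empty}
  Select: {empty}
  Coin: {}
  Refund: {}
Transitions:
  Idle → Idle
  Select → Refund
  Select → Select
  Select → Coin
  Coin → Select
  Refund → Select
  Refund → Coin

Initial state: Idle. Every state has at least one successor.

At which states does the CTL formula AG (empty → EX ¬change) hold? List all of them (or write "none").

{Select, Coin, Refund}

States satisfying empty → EX ¬change: {Select, Coin, Refund}.
States satisfying AG (empty → EX ¬change): {Select, Coin, Refund}.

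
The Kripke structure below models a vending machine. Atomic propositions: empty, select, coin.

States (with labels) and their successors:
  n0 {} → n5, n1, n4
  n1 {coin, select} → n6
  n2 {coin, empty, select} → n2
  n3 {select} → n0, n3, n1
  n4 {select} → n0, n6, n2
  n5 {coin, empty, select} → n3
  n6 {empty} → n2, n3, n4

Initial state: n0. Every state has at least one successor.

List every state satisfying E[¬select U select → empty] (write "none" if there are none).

{n0, n2, n5, n6}

States satisfying ¬select: {n0, n6}.
States satisfying select → empty: {n0, n2, n5, n6}.
States satisfying E[¬select U select → empty]: {n0, n2, n5, n6}.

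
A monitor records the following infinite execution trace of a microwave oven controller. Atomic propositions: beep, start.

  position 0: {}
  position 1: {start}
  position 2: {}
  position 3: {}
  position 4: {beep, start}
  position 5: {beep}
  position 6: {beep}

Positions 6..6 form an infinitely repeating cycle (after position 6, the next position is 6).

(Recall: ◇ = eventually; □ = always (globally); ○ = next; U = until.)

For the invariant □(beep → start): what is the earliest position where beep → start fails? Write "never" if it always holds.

Check beep → start at each position in order: 0 ✓, 1 ✓, 2 ✓, 3 ✓, 4 ✓.
At position 5 the labels are {beep}, so beep → start is false there. This is the first violation.

5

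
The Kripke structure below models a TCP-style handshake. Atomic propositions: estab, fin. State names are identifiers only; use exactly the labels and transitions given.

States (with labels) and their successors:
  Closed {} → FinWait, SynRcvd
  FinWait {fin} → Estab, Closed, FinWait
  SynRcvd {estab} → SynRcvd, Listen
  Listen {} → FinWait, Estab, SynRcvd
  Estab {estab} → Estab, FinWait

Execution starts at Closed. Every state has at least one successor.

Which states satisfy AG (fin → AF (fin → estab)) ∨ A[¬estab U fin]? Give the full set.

{FinWait}

States satisfying fin → AF (fin → estab): {Closed, SynRcvd, Listen, Estab}.
States satisfying AG (fin → AF (fin → estab)): ∅.
States satisfying ¬estab: {Closed, FinWait, Listen}.
States satisfying fin: {FinWait}.
States satisfying A[¬estab U fin]: {FinWait}.
States satisfying AG (fin → AF (fin → estab)) ∨ A[¬estab U fin]: {FinWait}.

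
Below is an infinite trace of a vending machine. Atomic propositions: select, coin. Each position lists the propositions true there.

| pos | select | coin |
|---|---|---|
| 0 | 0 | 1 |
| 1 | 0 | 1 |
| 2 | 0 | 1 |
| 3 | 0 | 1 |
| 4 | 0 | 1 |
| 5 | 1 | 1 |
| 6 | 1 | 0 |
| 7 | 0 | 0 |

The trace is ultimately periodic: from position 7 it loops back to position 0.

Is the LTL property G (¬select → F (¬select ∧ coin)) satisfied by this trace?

¬select → F (¬select ∧ coin) holds at every position 0..7, and those are all positions ever visited, so G (¬select → F (¬select ∧ coin)) holds.
Positions where ¬select holds: 0, 1, 2, 3, 4, 7.
Check F (¬select ∧ coin) at each: 0→ok, 1→ok, 2→ok, 3→ok, 4→ok, 7→ok.

Holds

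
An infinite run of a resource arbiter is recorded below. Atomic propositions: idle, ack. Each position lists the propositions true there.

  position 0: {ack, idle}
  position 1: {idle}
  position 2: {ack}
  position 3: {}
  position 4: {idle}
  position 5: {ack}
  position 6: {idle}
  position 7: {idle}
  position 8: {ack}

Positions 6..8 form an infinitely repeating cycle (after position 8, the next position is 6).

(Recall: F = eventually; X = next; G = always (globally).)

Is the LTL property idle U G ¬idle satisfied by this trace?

Walking from position 0: at position 2, G ¬idle has not yet held and idle fails, so idle U G ¬idle is false.

Does not hold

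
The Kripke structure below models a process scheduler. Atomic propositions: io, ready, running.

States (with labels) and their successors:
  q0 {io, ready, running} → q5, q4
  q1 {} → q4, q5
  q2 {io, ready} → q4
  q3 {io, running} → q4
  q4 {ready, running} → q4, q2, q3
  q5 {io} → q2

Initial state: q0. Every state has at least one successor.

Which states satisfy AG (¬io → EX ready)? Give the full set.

{q0, q1, q2, q3, q4, q5}

States satisfying ¬io → EX ready: {q0, q1, q2, q3, q4, q5}.
States satisfying AG (¬io → EX ready): {q0, q1, q2, q3, q4, q5}.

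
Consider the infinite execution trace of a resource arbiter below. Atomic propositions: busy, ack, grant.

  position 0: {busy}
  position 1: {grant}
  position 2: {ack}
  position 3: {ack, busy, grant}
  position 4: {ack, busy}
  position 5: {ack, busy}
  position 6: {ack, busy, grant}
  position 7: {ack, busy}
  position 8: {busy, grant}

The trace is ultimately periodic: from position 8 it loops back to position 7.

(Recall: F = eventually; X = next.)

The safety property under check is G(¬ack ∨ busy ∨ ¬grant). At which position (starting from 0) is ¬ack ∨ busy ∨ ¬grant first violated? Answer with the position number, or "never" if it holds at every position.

never

¬ack ∨ busy ∨ ¬grant holds at every position 0..8, and those are all the positions the trace ever visits, so the invariant G(¬ack ∨ busy ∨ ¬grant) is never violated.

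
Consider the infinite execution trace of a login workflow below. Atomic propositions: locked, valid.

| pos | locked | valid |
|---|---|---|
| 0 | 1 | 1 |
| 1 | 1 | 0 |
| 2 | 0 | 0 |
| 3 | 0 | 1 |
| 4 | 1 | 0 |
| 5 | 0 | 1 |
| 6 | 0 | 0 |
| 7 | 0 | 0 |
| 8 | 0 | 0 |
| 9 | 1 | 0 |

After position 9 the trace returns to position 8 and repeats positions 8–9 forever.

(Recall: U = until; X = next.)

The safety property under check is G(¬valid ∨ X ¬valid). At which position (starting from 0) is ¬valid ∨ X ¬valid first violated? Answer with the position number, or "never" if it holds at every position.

never

¬valid ∨ X ¬valid holds at every position 0..9, and those are all the positions the trace ever visits, so the invariant G(¬valid ∨ X ¬valid) is never violated.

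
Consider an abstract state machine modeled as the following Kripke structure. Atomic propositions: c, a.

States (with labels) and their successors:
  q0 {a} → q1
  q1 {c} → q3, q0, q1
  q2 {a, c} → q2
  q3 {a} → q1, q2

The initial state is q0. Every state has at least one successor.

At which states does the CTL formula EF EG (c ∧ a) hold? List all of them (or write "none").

{q0, q1, q2, q3}

States satisfying EG (c ∧ a): {q2}.
States satisfying EF EG (c ∧ a): {q0, q1, q2, q3}.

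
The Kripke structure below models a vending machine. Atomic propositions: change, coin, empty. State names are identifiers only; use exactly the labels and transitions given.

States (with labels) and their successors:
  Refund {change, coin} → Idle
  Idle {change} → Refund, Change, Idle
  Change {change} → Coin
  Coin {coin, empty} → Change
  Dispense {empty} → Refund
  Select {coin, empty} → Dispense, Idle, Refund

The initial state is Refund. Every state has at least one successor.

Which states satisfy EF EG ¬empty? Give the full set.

States satisfying EG ¬empty: {Refund, Idle}.
States satisfying EF EG ¬empty: {Refund, Idle, Dispense, Select}.

{Refund, Idle, Dispense, Select}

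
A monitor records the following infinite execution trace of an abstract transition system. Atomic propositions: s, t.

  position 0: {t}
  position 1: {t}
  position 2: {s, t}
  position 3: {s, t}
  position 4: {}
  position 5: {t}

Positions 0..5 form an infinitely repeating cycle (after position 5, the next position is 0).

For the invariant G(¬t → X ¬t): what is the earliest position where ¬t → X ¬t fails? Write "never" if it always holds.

4

Check ¬t → X ¬t at each position in order: 0 ✓, 1 ✓, 2 ✓, 3 ✓.
At position 4 the labels are {} and the next position 5 has {t}, so ¬t → X ¬t is false there. This is the first violation.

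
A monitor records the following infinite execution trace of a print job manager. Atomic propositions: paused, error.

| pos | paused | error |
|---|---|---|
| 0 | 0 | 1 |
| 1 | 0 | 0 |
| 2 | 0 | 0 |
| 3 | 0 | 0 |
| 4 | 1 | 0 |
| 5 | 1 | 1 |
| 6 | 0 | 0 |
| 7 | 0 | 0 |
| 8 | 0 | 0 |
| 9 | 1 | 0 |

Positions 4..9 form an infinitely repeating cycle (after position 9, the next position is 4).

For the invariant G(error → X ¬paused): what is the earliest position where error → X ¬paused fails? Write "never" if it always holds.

error → X ¬paused holds at every position 0..9, and those are all the positions the trace ever visits, so the invariant G(error → X ¬paused) is never violated.

never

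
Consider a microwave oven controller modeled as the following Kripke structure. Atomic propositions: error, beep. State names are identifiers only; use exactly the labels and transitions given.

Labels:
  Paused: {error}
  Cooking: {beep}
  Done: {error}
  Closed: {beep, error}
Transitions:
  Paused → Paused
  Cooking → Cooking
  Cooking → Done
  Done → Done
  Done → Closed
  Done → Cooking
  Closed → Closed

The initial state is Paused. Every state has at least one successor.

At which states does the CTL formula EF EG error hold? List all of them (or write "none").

States satisfying EG error: {Paused, Done, Closed}.
States satisfying EF EG error: {Paused, Cooking, Done, Closed}.

{Paused, Cooking, Done, Closed}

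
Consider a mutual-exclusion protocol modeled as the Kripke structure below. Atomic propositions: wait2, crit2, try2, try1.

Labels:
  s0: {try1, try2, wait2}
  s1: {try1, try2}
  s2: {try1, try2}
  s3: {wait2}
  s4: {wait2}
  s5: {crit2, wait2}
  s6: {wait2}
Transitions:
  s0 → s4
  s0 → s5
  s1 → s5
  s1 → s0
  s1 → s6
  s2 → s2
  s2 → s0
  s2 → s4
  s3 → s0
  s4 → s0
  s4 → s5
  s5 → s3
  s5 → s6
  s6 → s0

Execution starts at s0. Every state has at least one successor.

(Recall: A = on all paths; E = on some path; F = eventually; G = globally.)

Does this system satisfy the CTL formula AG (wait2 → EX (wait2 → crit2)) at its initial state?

States satisfying wait2 → EX (wait2 → crit2): {s0, s1, s2, s4}.
States satisfying AG (wait2 → EX (wait2 → crit2)): ∅.
s3 is reachable from s0 and violates wait2 → EX (wait2 → crit2), so AG fails at s0.
s0 ∉ Sat(AG (wait2 → EX (wait2 → crit2))).

Does not hold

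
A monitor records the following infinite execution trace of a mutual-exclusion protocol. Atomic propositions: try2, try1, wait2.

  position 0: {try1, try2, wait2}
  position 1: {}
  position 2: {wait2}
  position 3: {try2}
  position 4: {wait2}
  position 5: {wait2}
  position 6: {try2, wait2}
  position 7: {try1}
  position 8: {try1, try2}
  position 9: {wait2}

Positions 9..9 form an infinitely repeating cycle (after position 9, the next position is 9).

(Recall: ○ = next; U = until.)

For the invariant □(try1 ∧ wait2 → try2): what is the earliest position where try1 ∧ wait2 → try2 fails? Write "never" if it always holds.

try1 ∧ wait2 → try2 holds at every position 0..9, and those are all the positions the trace ever visits, so the invariant □(try1 ∧ wait2 → try2) is never violated.

never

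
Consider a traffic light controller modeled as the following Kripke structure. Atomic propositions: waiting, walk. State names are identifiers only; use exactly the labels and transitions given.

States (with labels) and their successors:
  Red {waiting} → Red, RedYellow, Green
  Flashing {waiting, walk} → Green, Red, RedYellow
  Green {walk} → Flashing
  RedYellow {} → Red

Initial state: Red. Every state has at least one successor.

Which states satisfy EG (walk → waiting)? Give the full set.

{Red, Flashing, RedYellow}

States satisfying walk → waiting: {Red, Flashing, RedYellow}.
States satisfying EG (walk → waiting): {Red, Flashing, RedYellow}.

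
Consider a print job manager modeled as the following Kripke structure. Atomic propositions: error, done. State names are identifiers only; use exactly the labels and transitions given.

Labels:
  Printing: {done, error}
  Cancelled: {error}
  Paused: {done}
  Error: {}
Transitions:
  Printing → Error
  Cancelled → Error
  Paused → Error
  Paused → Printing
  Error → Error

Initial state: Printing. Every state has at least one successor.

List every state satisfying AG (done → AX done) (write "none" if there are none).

{Cancelled, Error}

States satisfying done → AX done: {Cancelled, Error}.
States satisfying AG (done → AX done): {Cancelled, Error}.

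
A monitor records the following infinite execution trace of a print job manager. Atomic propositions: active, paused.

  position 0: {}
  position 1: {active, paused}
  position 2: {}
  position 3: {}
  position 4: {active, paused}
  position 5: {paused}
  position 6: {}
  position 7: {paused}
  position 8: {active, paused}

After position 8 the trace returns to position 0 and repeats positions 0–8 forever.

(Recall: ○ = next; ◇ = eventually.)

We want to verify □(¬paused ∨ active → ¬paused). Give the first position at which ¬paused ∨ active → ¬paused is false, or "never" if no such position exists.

1

Check ¬paused ∨ active → ¬paused at each position in order: 0 ✓.
At position 1 the labels are {active, paused}, so ¬paused ∨ active → ¬paused is false there. This is the first violation.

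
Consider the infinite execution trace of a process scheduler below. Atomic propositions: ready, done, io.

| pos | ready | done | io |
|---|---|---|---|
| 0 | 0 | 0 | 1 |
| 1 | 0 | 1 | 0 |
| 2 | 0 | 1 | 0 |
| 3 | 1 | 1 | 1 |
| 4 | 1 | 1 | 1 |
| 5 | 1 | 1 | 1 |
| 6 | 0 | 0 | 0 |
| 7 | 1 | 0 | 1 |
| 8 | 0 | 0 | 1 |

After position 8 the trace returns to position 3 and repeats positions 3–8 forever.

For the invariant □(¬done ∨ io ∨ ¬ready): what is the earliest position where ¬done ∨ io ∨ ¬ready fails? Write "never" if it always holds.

¬done ∨ io ∨ ¬ready holds at every position 0..8, and those are all the positions the trace ever visits, so the invariant □(¬done ∨ io ∨ ¬ready) is never violated.

never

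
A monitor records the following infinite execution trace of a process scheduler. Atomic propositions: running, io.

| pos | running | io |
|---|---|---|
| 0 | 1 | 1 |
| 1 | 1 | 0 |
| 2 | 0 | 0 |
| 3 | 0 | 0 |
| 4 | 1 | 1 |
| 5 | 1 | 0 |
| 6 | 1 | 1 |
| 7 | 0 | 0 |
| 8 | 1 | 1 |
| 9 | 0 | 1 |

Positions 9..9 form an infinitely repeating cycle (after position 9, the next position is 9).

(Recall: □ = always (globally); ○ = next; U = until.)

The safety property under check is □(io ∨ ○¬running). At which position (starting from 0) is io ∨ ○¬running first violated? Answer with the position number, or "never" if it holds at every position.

Check io ∨ ○¬running at each position in order: 0 ✓, 1 ✓, 2 ✓.
At position 3 the labels are {} and the next position 4 has {io, running}, so io ∨ ○¬running is false there. This is the first violation.

3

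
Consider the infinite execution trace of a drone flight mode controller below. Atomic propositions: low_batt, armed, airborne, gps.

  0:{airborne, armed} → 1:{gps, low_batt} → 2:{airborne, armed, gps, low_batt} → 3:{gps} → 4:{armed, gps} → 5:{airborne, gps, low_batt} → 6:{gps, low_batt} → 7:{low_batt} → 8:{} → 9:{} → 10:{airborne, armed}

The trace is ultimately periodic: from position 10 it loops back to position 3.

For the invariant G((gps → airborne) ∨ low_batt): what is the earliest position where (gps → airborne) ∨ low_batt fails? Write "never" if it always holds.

3

Check (gps → airborne) ∨ low_batt at each position in order: 0 ✓, 1 ✓, 2 ✓.
At position 3 the labels are {gps}, so (gps → airborne) ∨ low_batt is false there. This is the first violation.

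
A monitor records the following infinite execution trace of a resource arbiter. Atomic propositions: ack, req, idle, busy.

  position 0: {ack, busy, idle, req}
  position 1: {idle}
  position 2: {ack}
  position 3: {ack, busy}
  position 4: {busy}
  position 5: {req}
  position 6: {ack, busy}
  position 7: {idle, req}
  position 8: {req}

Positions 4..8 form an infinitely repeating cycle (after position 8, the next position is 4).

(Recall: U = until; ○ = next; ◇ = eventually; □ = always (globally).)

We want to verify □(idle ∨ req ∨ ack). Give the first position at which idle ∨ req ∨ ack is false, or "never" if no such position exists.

Check idle ∨ req ∨ ack at each position in order: 0 ✓, 1 ✓, 2 ✓, 3 ✓.
At position 4 the labels are {busy}, so idle ∨ req ∨ ack is false there. This is the first violation.

4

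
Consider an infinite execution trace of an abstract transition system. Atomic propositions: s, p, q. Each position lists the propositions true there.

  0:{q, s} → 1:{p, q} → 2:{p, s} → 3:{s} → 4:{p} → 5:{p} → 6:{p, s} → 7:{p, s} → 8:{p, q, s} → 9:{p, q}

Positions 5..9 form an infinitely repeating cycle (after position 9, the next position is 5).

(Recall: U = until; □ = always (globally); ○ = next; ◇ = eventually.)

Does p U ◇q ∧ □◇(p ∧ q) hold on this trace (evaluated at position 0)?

Walking from position 0: ◇q first holds at position 0, and p holds at every earlier position along the way, so p U ◇q holds.
◇(p ∧ q) holds at every position 0..9, and those are all positions ever visited, so □◇(p ∧ q) holds.
At position 0: p U ◇q is true; □◇(p ∧ q) is true; so p U ◇q ∧ □◇(p ∧ q) is true.

Satisfied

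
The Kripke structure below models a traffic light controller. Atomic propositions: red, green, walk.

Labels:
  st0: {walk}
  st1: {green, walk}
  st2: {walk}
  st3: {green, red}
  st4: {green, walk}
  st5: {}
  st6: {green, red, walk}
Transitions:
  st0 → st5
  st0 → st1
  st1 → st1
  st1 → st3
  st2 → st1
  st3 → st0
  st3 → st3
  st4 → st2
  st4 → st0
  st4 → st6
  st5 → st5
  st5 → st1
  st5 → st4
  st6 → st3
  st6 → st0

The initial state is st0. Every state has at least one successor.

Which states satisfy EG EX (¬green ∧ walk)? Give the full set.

States satisfying EX (¬green ∧ walk): {st3, st4, st6}.
States satisfying EG EX (¬green ∧ walk): {st3, st4, st6}.

{st3, st4, st6}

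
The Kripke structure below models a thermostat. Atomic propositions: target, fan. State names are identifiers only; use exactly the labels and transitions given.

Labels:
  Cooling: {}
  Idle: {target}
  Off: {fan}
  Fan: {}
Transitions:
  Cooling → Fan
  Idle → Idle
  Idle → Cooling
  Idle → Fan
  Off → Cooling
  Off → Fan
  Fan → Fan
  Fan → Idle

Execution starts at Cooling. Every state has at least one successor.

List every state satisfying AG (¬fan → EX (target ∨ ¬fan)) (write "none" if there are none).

{Cooling, Idle, Off, Fan}

States satisfying ¬fan → EX (target ∨ ¬fan): {Cooling, Idle, Off, Fan}.
States satisfying AG (¬fan → EX (target ∨ ¬fan)): {Cooling, Idle, Off, Fan}.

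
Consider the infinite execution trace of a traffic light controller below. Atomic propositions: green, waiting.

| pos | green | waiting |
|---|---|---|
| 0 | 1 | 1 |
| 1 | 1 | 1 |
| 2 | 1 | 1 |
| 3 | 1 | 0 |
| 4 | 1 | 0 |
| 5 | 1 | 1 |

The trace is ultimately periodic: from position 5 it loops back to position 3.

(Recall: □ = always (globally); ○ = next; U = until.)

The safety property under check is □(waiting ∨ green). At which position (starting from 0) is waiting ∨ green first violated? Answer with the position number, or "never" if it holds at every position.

never

waiting ∨ green holds at every position 0..5, and those are all the positions the trace ever visits, so the invariant □(waiting ∨ green) is never violated.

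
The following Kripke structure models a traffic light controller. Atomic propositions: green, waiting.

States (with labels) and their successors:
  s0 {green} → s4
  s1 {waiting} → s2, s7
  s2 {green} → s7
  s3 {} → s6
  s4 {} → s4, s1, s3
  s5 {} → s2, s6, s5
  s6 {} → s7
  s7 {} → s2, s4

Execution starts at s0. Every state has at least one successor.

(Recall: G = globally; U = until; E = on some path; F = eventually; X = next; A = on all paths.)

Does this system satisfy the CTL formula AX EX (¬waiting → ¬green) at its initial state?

Holds

States satisfying EX (¬waiting → ¬green): {s0, s1, s2, s3, s4, s5, s6, s7}.
States satisfying AX EX (¬waiting → ¬green): {s0, s1, s2, s3, s4, s5, s6, s7}.
s0 ∈ Sat(AX EX (¬waiting → ¬green)).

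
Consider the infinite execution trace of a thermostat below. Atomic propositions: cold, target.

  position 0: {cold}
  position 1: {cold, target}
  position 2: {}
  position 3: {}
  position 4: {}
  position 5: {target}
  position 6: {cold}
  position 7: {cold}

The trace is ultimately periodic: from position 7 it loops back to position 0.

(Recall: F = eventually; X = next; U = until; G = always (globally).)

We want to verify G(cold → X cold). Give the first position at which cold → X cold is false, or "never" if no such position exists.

Check cold → X cold at each position in order: 0 ✓.
At position 1 the labels are {cold, target} and the next position 2 has {}, so cold → X cold is false there. This is the first violation.

1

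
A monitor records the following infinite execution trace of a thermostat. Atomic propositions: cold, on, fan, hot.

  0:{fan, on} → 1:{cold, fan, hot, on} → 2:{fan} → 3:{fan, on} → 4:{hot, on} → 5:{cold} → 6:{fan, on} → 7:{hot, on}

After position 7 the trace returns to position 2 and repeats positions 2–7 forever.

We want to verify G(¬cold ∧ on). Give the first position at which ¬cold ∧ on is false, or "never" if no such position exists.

Check ¬cold ∧ on at each position in order: 0 ✓.
At position 1 the labels are {cold, fan, hot, on}, so ¬cold ∧ on is false there. This is the first violation.

1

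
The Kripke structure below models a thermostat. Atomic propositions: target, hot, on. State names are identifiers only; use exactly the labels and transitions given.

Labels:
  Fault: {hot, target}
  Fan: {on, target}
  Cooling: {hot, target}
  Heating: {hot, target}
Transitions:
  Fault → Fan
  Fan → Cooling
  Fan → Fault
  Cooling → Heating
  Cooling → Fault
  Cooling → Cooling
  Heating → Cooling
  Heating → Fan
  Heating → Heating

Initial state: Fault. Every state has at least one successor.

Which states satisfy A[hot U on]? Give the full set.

States satisfying hot: {Fault, Cooling, Heating}.
States satisfying on: {Fan}.
States satisfying A[hot U on]: {Fault, Fan}.

{Fault, Fan}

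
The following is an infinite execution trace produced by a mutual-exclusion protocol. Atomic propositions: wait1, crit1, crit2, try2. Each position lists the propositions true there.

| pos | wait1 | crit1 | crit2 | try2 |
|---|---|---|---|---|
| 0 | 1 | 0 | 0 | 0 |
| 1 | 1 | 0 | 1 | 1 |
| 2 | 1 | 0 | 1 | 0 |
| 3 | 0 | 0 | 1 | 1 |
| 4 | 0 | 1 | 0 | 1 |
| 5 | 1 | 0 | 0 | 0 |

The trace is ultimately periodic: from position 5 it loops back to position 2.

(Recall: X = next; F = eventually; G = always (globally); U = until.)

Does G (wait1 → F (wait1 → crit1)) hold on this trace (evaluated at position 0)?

wait1 → F (wait1 → crit1) holds at every position 0..5, and those are all positions ever visited, so G (wait1 → F (wait1 → crit1)) holds.
Positions where wait1 holds: 0, 1, 2, 5.
Check F (wait1 → crit1) at each: 0→ok, 1→ok, 2→ok, 5→ok.

Holds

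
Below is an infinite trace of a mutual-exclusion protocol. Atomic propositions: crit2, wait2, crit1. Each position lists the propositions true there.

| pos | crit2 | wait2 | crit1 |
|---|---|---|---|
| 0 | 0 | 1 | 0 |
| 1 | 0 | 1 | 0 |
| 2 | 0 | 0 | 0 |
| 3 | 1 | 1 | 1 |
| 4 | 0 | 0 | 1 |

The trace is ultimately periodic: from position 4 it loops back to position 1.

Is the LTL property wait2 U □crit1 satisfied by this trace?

Walking from position 0: at position 2, □crit1 has not yet held and wait2 fails, so wait2 U □crit1 is false.

No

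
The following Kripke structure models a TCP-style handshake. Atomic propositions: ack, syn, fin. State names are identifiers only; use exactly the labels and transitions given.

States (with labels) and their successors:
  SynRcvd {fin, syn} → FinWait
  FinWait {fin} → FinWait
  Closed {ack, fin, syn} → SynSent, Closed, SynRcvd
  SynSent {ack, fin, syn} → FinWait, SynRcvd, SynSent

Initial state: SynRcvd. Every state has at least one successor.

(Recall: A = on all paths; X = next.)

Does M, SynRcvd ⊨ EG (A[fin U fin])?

Satisfied

States satisfying A[fin U fin]: {SynRcvd, FinWait, Closed, SynSent}.
States satisfying EG (A[fin U fin]): {SynRcvd, FinWait, Closed, SynSent}.
SynRcvd ∈ Sat(EG (A[fin U fin])).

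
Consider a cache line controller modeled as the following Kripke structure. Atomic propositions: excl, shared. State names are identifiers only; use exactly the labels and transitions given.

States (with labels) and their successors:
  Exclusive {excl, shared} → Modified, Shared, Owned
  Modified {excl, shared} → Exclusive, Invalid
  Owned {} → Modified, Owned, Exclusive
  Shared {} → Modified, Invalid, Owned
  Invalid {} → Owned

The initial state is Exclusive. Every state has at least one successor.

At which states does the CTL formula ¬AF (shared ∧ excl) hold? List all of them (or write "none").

{Owned, Shared, Invalid}

States satisfying shared ∧ excl: {Exclusive, Modified}.
States satisfying AF (shared ∧ excl): {Exclusive, Modified}.
States satisfying ¬AF (shared ∧ excl): {Owned, Shared, Invalid}.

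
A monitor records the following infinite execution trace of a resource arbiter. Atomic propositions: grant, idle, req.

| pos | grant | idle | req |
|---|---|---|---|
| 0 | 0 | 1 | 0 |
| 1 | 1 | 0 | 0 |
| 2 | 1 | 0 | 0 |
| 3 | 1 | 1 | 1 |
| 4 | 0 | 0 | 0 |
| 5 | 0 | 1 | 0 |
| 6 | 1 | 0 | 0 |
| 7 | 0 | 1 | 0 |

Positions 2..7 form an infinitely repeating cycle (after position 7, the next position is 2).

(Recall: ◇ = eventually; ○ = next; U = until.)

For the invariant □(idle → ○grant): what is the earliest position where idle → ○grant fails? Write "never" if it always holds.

Check idle → ○grant at each position in order: 0 ✓, 1 ✓, 2 ✓.
At position 3 the labels are {grant, idle, req} and the next position 4 has {}, so idle → ○grant is false there. This is the first violation.

3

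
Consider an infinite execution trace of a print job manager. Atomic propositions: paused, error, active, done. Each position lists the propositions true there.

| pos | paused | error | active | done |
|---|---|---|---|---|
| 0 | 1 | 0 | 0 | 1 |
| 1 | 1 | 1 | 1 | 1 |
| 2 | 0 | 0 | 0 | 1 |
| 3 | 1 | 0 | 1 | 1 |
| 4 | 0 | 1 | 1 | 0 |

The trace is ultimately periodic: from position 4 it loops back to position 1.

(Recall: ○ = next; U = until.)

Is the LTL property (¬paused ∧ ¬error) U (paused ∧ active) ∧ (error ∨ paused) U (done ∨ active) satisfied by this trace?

Walking from position 0: at position 0, paused ∧ active has not yet held and ¬paused ∧ ¬error fails, so (¬paused ∧ ¬error) U (paused ∧ active) is false.
Walking from position 0: done ∨ active first holds at position 0, and error ∨ paused holds at every earlier position along the way, so (error ∨ paused) U (done ∨ active) holds.
At position 0: (¬paused ∧ ¬error) U (paused ∧ active) is false; (error ∨ paused) U (done ∨ active) is true; so (¬paused ∧ ¬error) U (paused ∧ active) ∧ (error ∨ paused) U (done ∨ active) is false.

Violated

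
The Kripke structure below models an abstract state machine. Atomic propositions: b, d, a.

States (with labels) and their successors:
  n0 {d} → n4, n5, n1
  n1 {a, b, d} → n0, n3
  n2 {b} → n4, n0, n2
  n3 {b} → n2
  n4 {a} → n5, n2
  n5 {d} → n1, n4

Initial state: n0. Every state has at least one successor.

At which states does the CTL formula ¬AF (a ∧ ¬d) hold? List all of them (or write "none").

States satisfying a ∧ ¬d: {n4}.
States satisfying AF (a ∧ ¬d): {n4}.
States satisfying ¬AF (a ∧ ¬d): {n0, n1, n2, n3, n5}.

{n0, n1, n2, n3, n5}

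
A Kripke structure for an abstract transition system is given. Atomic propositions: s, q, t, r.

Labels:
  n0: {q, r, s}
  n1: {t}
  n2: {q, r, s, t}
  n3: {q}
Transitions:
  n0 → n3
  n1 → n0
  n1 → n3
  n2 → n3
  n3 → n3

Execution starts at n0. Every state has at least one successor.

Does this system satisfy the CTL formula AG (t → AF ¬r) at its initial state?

States satisfying t → AF ¬r: {n0, n1, n2, n3}.
States satisfying AG (t → AF ¬r): {n0, n1, n2, n3}.
Every state reachable from n0 satisfies t → AF ¬r.
n0 ∈ Sat(AG (t → AF ¬r)).

Holds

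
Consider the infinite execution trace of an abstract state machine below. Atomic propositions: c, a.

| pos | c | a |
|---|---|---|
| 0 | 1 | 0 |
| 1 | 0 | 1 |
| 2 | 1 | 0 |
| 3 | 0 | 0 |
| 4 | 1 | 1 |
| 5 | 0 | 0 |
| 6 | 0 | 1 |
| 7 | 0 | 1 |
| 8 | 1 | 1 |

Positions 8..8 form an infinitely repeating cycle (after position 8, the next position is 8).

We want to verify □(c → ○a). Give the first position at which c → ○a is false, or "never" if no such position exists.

Check c → ○a at each position in order: 0 ✓, 1 ✓.
At position 2 the labels are {c} and the next position 3 has {}, so c → ○a is false there. This is the first violation.

2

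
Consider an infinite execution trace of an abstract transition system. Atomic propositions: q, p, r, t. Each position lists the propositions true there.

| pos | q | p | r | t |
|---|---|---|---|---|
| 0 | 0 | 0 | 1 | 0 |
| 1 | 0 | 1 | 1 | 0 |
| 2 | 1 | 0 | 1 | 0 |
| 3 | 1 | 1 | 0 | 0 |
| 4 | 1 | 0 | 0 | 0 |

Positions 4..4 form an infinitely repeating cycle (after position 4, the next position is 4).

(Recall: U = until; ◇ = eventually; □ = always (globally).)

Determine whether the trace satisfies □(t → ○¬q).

Yes

t → ○¬q holds at every position 0..4, and those are all positions ever visited, so □(t → ○¬q) holds.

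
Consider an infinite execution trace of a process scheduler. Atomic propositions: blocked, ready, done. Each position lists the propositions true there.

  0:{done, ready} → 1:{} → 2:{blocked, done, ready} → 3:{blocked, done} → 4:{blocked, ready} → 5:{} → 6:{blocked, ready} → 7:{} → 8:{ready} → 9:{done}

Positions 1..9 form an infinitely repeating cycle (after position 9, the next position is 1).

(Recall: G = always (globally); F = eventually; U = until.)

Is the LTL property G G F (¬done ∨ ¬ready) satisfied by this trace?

Holds

G F (¬done ∨ ¬ready) holds at every position 0..9, and those are all positions ever visited, so G G F (¬done ∨ ¬ready) holds.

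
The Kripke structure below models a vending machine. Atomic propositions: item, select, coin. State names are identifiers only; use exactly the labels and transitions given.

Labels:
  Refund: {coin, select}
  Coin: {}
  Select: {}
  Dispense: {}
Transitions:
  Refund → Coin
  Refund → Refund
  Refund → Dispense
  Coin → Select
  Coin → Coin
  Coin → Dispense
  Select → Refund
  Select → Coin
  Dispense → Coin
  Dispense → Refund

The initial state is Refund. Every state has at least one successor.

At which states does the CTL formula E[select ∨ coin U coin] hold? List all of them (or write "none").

{Refund}

States satisfying select ∨ coin: {Refund}.
States satisfying coin: {Refund}.
States satisfying E[select ∨ coin U coin]: {Refund}.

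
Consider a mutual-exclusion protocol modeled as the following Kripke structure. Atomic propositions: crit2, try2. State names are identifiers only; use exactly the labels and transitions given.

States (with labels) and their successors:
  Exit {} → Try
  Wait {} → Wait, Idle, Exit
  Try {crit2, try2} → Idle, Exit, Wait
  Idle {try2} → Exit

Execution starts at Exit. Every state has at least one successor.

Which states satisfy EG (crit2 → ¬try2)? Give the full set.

States satisfying crit2 → ¬try2: {Exit, Wait, Idle}.
States satisfying EG (crit2 → ¬try2): {Wait}.

{Wait}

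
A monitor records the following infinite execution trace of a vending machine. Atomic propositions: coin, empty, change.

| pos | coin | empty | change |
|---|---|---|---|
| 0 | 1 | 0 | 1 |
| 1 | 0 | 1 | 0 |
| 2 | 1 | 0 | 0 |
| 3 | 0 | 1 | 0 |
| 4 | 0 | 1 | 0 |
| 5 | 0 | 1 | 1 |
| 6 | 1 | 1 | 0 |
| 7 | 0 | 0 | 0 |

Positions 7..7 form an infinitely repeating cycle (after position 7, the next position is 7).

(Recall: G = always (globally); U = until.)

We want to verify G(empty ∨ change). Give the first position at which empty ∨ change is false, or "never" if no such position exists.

Check empty ∨ change at each position in order: 0 ✓, 1 ✓.
At position 2 the labels are {coin}, so empty ∨ change is false there. This is the first violation.

2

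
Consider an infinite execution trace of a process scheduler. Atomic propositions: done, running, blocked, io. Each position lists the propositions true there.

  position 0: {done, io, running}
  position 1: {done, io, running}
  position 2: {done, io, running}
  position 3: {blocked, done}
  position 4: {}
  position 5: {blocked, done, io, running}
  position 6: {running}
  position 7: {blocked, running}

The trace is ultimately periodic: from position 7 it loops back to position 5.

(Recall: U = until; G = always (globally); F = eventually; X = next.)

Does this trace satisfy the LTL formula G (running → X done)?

No

running → X done must hold at every position from 0 onward. It fails at position 5, so G (running → X done) is false.
Positions where running holds: 0, 1, 2, 5, 6, 7.
Check X done at each: 0→ok, 1→ok, 2→ok, 5→fails, 6→fails, 7→ok.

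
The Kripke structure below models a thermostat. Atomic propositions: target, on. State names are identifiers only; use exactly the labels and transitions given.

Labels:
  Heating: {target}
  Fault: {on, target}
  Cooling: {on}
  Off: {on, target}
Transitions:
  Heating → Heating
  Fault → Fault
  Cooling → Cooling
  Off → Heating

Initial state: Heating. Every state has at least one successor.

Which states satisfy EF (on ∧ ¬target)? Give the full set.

States satisfying on ∧ ¬target: {Cooling}.
States satisfying EF (on ∧ ¬target): {Cooling}.

{Cooling}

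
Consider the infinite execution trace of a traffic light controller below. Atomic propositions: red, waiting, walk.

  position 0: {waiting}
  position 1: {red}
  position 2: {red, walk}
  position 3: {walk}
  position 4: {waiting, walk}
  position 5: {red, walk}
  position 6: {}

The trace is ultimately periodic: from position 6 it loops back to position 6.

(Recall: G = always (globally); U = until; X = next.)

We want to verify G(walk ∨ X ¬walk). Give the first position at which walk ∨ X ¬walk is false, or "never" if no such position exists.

Check walk ∨ X ¬walk at each position in order: 0 ✓.
At position 1 the labels are {red} and the next position 2 has {red, walk}, so walk ∨ X ¬walk is false there. This is the first violation.

1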